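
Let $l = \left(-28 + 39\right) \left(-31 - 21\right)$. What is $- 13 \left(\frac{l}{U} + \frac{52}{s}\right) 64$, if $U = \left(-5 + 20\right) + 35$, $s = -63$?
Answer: $\frac{16072576}{1575} \approx 10205.0$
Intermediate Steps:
$l = -572$ ($l = 11 \left(-52\right) = -572$)
$U = 50$ ($U = 15 + 35 = 50$)
$- 13 \left(\frac{l}{U} + \frac{52}{s}\right) 64 = - 13 \left(- \frac{572}{50} + \frac{52}{-63}\right) 64 = - 13 \left(\left(-572\right) \frac{1}{50} + 52 \left(- \frac{1}{63}\right)\right) 64 = - 13 \left(- \frac{286}{25} - \frac{52}{63}\right) 64 = \left(-13\right) \left(- \frac{19318}{1575}\right) 64 = \frac{251134}{1575} \cdot 64 = \frac{16072576}{1575}$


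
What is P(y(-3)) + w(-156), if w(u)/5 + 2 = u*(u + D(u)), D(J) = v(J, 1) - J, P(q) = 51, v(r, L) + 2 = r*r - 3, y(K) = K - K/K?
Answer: -18978139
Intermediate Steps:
y(K) = -1 + K (y(K) = K - 1*1 = K - 1 = -1 + K)
v(r, L) = -5 + r² (v(r, L) = -2 + (r*r - 3) = -2 + (r² - 3) = -2 + (-3 + r²) = -5 + r²)
D(J) = -5 + J² - J (D(J) = (-5 + J²) - J = -5 + J² - J)
w(u) = -10 + 5*u*(-5 + u²) (w(u) = -10 + 5*(u*(u + (-5 + u² - u))) = -10 + 5*(u*(-5 + u²)) = -10 + 5*u*(-5 + u²))
P(y(-3)) + w(-156) = 51 + (-10 - 25*(-156) + 5*(-156)³) = 51 + (-10 + 3900 + 5*(-3796416)) = 51 + (-10 + 3900 - 18982080) = 51 - 18978190 = -18978139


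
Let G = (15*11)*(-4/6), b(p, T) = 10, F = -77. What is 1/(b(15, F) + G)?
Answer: -1/100 ≈ -0.010000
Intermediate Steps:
G = -110 (G = 165*(-4*⅙) = 165*(-⅔) = -110)
1/(b(15, F) + G) = 1/(10 - 110) = 1/(-100) = -1/100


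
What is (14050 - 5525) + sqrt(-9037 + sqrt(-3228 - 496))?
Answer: 8525 + sqrt(-9037 + 14*I*sqrt(19)) ≈ 8525.3 + 95.064*I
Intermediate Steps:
(14050 - 5525) + sqrt(-9037 + sqrt(-3228 - 496)) = 8525 + sqrt(-9037 + sqrt(-3724)) = 8525 + sqrt(-9037 + 14*I*sqrt(19))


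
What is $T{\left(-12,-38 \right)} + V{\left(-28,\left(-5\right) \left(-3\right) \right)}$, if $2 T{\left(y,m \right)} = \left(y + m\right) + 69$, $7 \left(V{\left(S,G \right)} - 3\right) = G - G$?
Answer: $\frac{25}{2} \approx 12.5$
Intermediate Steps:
$V{\left(S,G \right)} = 3$ ($V{\left(S,G \right)} = 3 + \frac{G - G}{7} = 3 + \frac{1}{7} \cdot 0 = 3 + 0 = 3$)
$T{\left(y,m \right)} = \frac{69}{2} + \frac{m}{2} + \frac{y}{2}$ ($T{\left(y,m \right)} = \frac{\left(y + m\right) + 69}{2} = \frac{\left(m + y\right) + 69}{2} = \frac{69 + m + y}{2} = \frac{69}{2} + \frac{m}{2} + \frac{y}{2}$)
$T{\left(-12,-38 \right)} + V{\left(-28,\left(-5\right) \left(-3\right) \right)} = \left(\frac{69}{2} + \frac{1}{2} \left(-38\right) + \frac{1}{2} \left(-12\right)\right) + 3 = \left(\frac{69}{2} - 19 - 6\right) + 3 = \frac{19}{2} + 3 = \frac{25}{2}$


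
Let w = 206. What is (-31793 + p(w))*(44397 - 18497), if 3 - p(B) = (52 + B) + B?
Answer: -835378600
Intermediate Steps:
p(B) = -49 - 2*B (p(B) = 3 - ((52 + B) + B) = 3 - (52 + 2*B) = 3 + (-52 - 2*B) = -49 - 2*B)
(-31793 + p(w))*(44397 - 18497) = (-31793 + (-49 - 2*206))*(44397 - 18497) = (-31793 + (-49 - 412))*25900 = (-31793 - 461)*25900 = -32254*25900 = -835378600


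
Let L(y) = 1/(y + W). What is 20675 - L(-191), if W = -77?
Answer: 5540901/268 ≈ 20675.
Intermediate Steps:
L(y) = 1/(-77 + y) (L(y) = 1/(y - 77) = 1/(-77 + y))
20675 - L(-191) = 20675 - 1/(-77 - 191) = 20675 - 1/(-268) = 20675 - 1*(-1/268) = 20675 + 1/268 = 5540901/268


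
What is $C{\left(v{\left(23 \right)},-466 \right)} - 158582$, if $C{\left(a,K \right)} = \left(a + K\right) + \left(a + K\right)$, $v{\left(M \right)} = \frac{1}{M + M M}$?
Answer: $- \frac{44025863}{276} \approx -1.5951 \cdot 10^{5}$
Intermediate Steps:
$v{\left(M \right)} = \frac{1}{M + M^{2}}$
$C{\left(a,K \right)} = 2 K + 2 a$ ($C{\left(a,K \right)} = \left(K + a\right) + \left(K + a\right) = 2 K + 2 a$)
$C{\left(v{\left(23 \right)},-466 \right)} - 158582 = \left(2 \left(-466\right) + 2 \frac{1}{23 \left(1 + 23\right)}\right) - 158582 = \left(-932 + 2 \frac{1}{23 \cdot 24}\right) - 158582 = \left(-932 + 2 \cdot \frac{1}{23} \cdot \frac{1}{24}\right) - 158582 = \left(-932 + 2 \cdot \frac{1}{552}\right) - 158582 = \left(-932 + \frac{1}{276}\right) - 158582 = - \frac{257231}{276} - 158582 = - \frac{44025863}{276}$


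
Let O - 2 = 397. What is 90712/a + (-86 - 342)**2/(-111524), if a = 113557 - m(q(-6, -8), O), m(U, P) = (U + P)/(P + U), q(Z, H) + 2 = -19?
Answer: -667817326/791513709 ≈ -0.84372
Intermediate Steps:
O = 399 (O = 2 + 397 = 399)
q(Z, H) = -21 (q(Z, H) = -2 - 19 = -21)
m(U, P) = 1 (m(U, P) = (P + U)/(P + U) = 1)
a = 113556 (a = 113557 - 1*1 = 113557 - 1 = 113556)
90712/a + (-86 - 342)**2/(-111524) = 90712/113556 + (-86 - 342)**2/(-111524) = 90712*(1/113556) + (-428)**2*(-1/111524) = 22678/28389 + 183184*(-1/111524) = 22678/28389 - 45796/27881 = -667817326/791513709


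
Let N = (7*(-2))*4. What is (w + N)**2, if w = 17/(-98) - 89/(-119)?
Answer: 8526490921/2775556 ≈ 3072.0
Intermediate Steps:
N = -56 (N = -14*4 = -56)
w = 957/1666 (w = 17*(-1/98) - 89*(-1/119) = -17/98 + 89/119 = 957/1666 ≈ 0.57443)
(w + N)**2 = (957/1666 - 56)**2 = (-92339/1666)**2 = 8526490921/2775556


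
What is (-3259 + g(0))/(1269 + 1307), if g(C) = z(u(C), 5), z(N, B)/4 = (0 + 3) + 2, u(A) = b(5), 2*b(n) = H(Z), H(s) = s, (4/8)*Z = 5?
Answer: -3239/2576 ≈ -1.2574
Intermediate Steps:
Z = 10 (Z = 2*5 = 10)
b(n) = 5 (b(n) = (½)*10 = 5)
u(A) = 5
z(N, B) = 20 (z(N, B) = 4*((0 + 3) + 2) = 4*(3 + 2) = 4*5 = 20)
g(C) = 20
(-3259 + g(0))/(1269 + 1307) = (-3259 + 20)/(1269 + 1307) = -3239/2576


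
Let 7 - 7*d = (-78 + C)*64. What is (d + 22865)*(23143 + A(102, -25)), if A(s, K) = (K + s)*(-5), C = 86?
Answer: 3631038900/7 ≈ 5.1872e+8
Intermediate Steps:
A(s, K) = -5*K - 5*s
d = -505/7 (d = 1 - (-78 + 86)*64/7 = 1 - 8*64/7 = 1 - ⅐*512 = 1 - 512/7 = -505/7 ≈ -72.143)
(d + 22865)*(23143 + A(102, -25)) = (-505/7 + 22865)*(23143 + (-5*(-25) - 5*102)) = 159550*(23143 + (125 - 510))/7 = 159550*(23143 - 385)/7 = (159550/7)*22758 = 3631038900/7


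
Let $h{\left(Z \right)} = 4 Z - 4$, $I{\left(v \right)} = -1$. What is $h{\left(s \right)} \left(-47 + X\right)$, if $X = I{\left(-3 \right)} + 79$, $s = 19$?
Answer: $2232$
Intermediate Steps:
$h{\left(Z \right)} = -4 + 4 Z$
$X = 78$ ($X = -1 + 79 = 78$)
$h{\left(s \right)} \left(-47 + X\right) = \left(-4 + 4 \cdot 19\right) \left(-47 + 78\right) = \left(-4 + 76\right) 31 = 72 \cdot 31 = 2232$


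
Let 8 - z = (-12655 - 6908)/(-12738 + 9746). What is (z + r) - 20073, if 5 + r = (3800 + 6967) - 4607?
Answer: -41638283/2992 ≈ -13917.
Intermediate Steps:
r = 6155 (r = -5 + ((3800 + 6967) - 4607) = -5 + (10767 - 4607) = -5 + 6160 = 6155)
z = 4373/2992 (z = 8 - (-12655 - 6908)/(-12738 + 9746) = 8 - (-19563)/(-2992) = 8 - (-19563)*(-1)/2992 = 8 - 1*19563/2992 = 8 - 19563/2992 = 4373/2992 ≈ 1.4616)
(z + r) - 20073 = (4373/2992 + 6155) - 20073 = 18420133/2992 - 20073 = -41638283/2992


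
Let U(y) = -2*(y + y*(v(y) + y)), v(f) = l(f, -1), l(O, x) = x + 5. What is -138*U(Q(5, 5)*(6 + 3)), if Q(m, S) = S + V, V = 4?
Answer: 1922616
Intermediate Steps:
l(O, x) = 5 + x
v(f) = 4 (v(f) = 5 - 1 = 4)
Q(m, S) = 4 + S (Q(m, S) = S + 4 = 4 + S)
U(y) = -2*y - 2*y*(4 + y) (U(y) = -2*(y + y*(4 + y)) = -2*y - 2*y*(4 + y))
-138*U(Q(5, 5)*(6 + 3)) = -(-276)*(4 + 5)*(6 + 3)*(5 + (4 + 5)*(6 + 3)) = -(-276)*9*9*(5 + 9*9) = -(-276)*81*(5 + 81) = -(-276)*81*86 = -138*(-13932) = 1922616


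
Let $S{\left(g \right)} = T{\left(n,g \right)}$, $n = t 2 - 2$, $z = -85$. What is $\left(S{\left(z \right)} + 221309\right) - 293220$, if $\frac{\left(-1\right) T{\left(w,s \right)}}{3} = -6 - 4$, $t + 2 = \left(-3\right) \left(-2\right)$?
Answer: $-71881$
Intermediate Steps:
$t = 4$ ($t = -2 - -6 = -2 + 6 = 4$)
$n = 6$ ($n = 4 \cdot 2 - 2 = 8 - 2 = 6$)
$T{\left(w,s \right)} = 30$ ($T{\left(w,s \right)} = - 3 \left(-6 - 4\right) = \left(-3\right) \left(-10\right) = 30$)
$S{\left(g \right)} = 30$
$\left(S{\left(z \right)} + 221309\right) - 293220 = \left(30 + 221309\right) - 293220 = 221339 - 293220 = -71881$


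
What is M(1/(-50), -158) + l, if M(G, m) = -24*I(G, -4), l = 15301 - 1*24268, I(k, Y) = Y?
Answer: -8871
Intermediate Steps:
l = -8967 (l = 15301 - 24268 = -8967)
M(G, m) = 96 (M(G, m) = -24*(-4) = 96)
M(1/(-50), -158) + l = 96 - 8967 = -8871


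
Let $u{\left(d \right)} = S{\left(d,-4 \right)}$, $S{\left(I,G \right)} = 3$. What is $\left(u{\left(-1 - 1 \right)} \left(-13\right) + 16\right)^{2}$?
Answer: $529$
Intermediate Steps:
$u{\left(d \right)} = 3$
$\left(u{\left(-1 - 1 \right)} \left(-13\right) + 16\right)^{2} = \left(3 \left(-13\right) + 16\right)^{2} = \left(-39 + 16\right)^{2} = \left(-23\right)^{2} = 529$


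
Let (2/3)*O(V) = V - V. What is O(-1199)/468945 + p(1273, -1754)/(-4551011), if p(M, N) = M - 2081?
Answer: 808/4551011 ≈ 0.00017754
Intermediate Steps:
p(M, N) = -2081 + M
O(V) = 0 (O(V) = 3*(V - V)/2 = (3/2)*0 = 0)
O(-1199)/468945 + p(1273, -1754)/(-4551011) = 0/468945 + (-2081 + 1273)/(-4551011) = 0*(1/468945) - 808*(-1/4551011) = 0 + 808/4551011 = 808/4551011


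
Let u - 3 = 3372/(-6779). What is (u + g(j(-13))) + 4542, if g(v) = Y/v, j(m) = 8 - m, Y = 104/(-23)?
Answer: 14879164373/3274257 ≈ 4544.3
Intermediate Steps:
Y = -104/23 (Y = 104*(-1/23) = -104/23 ≈ -4.5217)
u = 16965/6779 (u = 3 + 3372/(-6779) = 3 + 3372*(-1/6779) = 3 - 3372/6779 = 16965/6779 ≈ 2.5026)
g(v) = -104/(23*v)
(u + g(j(-13))) + 4542 = (16965/6779 - 104/(23*(8 - 1*(-13)))) + 4542 = (16965/6779 - 104/(23*(8 + 13))) + 4542 = (16965/6779 - 104/23/21) + 4542 = (16965/6779 - 104/23*1/21) + 4542 = (16965/6779 - 104/483) + 4542 = 7489079/3274257 + 4542 = 14879164373/3274257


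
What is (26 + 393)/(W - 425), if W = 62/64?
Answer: -13408/13569 ≈ -0.98813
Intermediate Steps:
W = 31/32 (W = 62*(1/64) = 31/32 ≈ 0.96875)
(26 + 393)/(W - 425) = (26 + 393)/(31/32 - 425) = 419/(-13569/32) = 419*(-32/13569) = -13408/13569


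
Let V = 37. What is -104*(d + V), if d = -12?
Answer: -2600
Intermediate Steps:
-104*(d + V) = -104*(-12 + 37) = -104*25 = -2600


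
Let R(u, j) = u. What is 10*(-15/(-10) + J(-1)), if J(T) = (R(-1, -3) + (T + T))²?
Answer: 105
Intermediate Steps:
J(T) = (-1 + 2*T)² (J(T) = (-1 + (T + T))² = (-1 + 2*T)²)
10*(-15/(-10) + J(-1)) = 10*(-15/(-10) + (-1 + 2*(-1))²) = 10*(-15*(-⅒) + (-1 - 2)²) = 10*(3/2 + (-3)²) = 10*(3/2 + 9) = 10*(21/2) = 105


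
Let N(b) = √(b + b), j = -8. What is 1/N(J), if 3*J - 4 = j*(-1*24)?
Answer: √6/28 ≈ 0.087482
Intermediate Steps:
J = 196/3 (J = 4/3 + (-(-8)*24)/3 = 4/3 + (-8*(-24))/3 = 4/3 + (⅓)*192 = 4/3 + 64 = 196/3 ≈ 65.333)
N(b) = √2*√b (N(b) = √(2*b) = √2*√b)
1/N(J) = 1/(√2*√(196/3)) = 1/(√2*(14*√3/3)) = 1/(14*√6/3) = √6/28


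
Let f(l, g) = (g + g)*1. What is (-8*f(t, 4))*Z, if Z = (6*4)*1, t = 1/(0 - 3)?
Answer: -1536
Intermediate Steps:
t = -⅓ (t = 1/(-3) = -⅓ ≈ -0.33333)
Z = 24 (Z = 24*1 = 24)
f(l, g) = 2*g (f(l, g) = (2*g)*1 = 2*g)
(-8*f(t, 4))*Z = -16*4*24 = -8*8*24 = -64*24 = -1536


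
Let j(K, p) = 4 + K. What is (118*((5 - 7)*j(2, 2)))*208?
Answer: -294528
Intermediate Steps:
(118*((5 - 7)*j(2, 2)))*208 = (118*((5 - 7)*(4 + 2)))*208 = (118*(-2*6))*208 = (118*(-12))*208 = -1416*208 = -294528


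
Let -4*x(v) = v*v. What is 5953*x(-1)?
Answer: -5953/4 ≈ -1488.3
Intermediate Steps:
x(v) = -v²/4 (x(v) = -v*v/4 = -v²/4)
5953*x(-1) = 5953*(-¼*(-1)²) = 5953*(-¼*1) = 5953*(-¼) = -5953/4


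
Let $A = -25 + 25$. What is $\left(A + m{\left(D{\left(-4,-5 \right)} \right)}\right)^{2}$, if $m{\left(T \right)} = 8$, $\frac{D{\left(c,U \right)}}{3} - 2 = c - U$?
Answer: $64$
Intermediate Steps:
$A = 0$
$D{\left(c,U \right)} = 6 - 3 U + 3 c$ ($D{\left(c,U \right)} = 6 + 3 \left(c - U\right) = 6 - \left(- 3 c + 3 U\right) = 6 - 3 U + 3 c$)
$\left(A + m{\left(D{\left(-4,-5 \right)} \right)}\right)^{2} = \left(0 + 8\right)^{2} = 8^{2} = 64$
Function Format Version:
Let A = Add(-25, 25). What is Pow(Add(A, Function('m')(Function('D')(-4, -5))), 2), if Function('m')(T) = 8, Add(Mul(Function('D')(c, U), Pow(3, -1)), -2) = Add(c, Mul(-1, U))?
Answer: 64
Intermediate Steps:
A = 0
Function('D')(c, U) = Add(6, Mul(-3, U), Mul(3, c)) (Function('D')(c, U) = Add(6, Mul(3, Add(c, Mul(-1, U)))) = Add(6, Add(Mul(-3, U), Mul(3, c))) = Add(6, Mul(-3, U), Mul(3, c)))
Pow(Add(A, Function('m')(Function('D')(-4, -5))), 2) = Pow(Add(0, 8), 2) = Pow(8, 2) = 64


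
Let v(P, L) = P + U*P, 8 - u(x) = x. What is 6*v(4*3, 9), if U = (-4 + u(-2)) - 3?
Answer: 288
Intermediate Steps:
u(x) = 8 - x
U = 3 (U = (-4 + (8 - 1*(-2))) - 3 = (-4 + (8 + 2)) - 3 = (-4 + 10) - 3 = 6 - 3 = 3)
v(P, L) = 4*P (v(P, L) = P + 3*P = 4*P)
6*v(4*3, 9) = 6*(4*(4*3)) = 6*(4*12) = 6*48 = 288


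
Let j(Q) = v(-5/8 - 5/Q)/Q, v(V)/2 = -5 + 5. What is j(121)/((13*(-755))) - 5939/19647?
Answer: -5939/19647 ≈ -0.30229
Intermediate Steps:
v(V) = 0 (v(V) = 2*(-5 + 5) = 2*0 = 0)
j(Q) = 0 (j(Q) = 0/Q = 0)
j(121)/((13*(-755))) - 5939/19647 = 0/((13*(-755))) - 5939/19647 = 0/(-9815) - 5939*1/19647 = 0*(-1/9815) - 5939/19647 = 0 - 5939/19647 = -5939/19647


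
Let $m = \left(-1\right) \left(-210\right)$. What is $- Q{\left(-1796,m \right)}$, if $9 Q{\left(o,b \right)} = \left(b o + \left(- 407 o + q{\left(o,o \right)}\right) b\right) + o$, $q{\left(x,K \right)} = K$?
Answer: $- \frac{152748004}{9} \approx -1.6972 \cdot 10^{7}$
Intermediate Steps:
$m = 210$
$Q{\left(o,b \right)} = \frac{o}{9} - 45 b o$ ($Q{\left(o,b \right)} = \frac{\left(b o + \left(- 407 o + o\right) b\right) + o}{9} = \frac{\left(b o + - 406 o b\right) + o}{9} = \frac{\left(b o - 406 b o\right) + o}{9} = \frac{- 405 b o + o}{9} = \frac{o - 405 b o}{9} = \frac{o}{9} - 45 b o$)
$- Q{\left(-1796,m \right)} = - \frac{\left(-1796\right) \left(1 - 85050\right)}{9} = - \frac{\left(-1796\right) \left(-85049\right)}{9} = \left(-1\right) \frac{152748004}{9} = - \frac{152748004}{9}$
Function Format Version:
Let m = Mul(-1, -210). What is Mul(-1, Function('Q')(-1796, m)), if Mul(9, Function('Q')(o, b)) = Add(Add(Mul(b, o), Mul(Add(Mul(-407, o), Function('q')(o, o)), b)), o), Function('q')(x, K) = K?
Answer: Rational(-152748004, 9) ≈ -1.6972e+7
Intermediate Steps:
m = 210
Function('Q')(o, b) = Add(Mul(Rational(1, 9), o), Mul(-45, b, o)) (Function('Q')(o, b) = Mul(Rational(1, 9), Add(Add(Mul(b, o), Mul(Add(Mul(-407, o), o), b)), o)) = Mul(Rational(1, 9), Add(Add(Mul(b, o), Mul(Mul(-406, o), b)), o)) = Mul(Rational(1, 9), Add(Add(Mul(b, o), Mul(-406, b, o)), o)) = Mul(Rational(1, 9), Add(Mul(-405, b, o), o)) = Mul(Rational(1, 9), Add(o, Mul(-405, b, o))) = Add(Mul(Rational(1, 9), o), Mul(-45, b, o)))
Mul(-1, Function('Q')(-1796, m)) = Mul(-1, Mul(Rational(1, 9), -1796, Add(1, Mul(-405, 210)))) = Mul(-1, Mul(Rational(1, 9), -1796, Add(1, -85050))) = Mul(-1, Mul(Rational(1, 9), -1796, -85049)) = Mul(-1, Rational(152748004, 9)) = Rational(-152748004, 9)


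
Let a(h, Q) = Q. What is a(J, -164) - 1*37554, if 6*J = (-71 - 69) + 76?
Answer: -37718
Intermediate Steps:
J = -32/3 (J = ((-71 - 69) + 76)/6 = (-140 + 76)/6 = (1/6)*(-64) = -32/3 ≈ -10.667)
a(J, -164) - 1*37554 = -164 - 1*37554 = -164 - 37554 = -37718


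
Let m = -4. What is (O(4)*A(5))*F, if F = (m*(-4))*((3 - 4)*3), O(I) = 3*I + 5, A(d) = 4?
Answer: -3264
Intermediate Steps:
O(I) = 5 + 3*I
F = -48 (F = (-4*(-4))*((3 - 4)*3) = 16*(-1*3) = 16*(-3) = -48)
(O(4)*A(5))*F = ((5 + 3*4)*4)*(-48) = ((5 + 12)*4)*(-48) = (17*4)*(-48) = 68*(-48) = -3264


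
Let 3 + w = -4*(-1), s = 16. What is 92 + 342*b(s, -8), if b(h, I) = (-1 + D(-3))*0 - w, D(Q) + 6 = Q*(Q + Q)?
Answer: -250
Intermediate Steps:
w = 1 (w = -3 - 4*(-1) = -3 + 4 = 1)
D(Q) = -6 + 2*Q**2 (D(Q) = -6 + Q*(Q + Q) = -6 + Q*(2*Q) = -6 + 2*Q**2)
b(h, I) = -1 (b(h, I) = (-1 + (-6 + 2*(-3)**2))*0 - 1*1 = (-1 + (-6 + 2*9))*0 - 1 = (-1 + (-6 + 18))*0 - 1 = (-1 + 12)*0 - 1 = 11*0 - 1 = 0 - 1 = -1)
92 + 342*b(s, -8) = 92 + 342*(-1) = 92 - 342 = -250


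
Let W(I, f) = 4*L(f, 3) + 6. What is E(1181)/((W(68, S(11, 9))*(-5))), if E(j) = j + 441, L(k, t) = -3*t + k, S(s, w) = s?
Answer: -811/35 ≈ -23.171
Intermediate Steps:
L(k, t) = k - 3*t
W(I, f) = -30 + 4*f (W(I, f) = 4*(f - 3*3) + 6 = 4*(f - 9) + 6 = 4*(-9 + f) + 6 = (-36 + 4*f) + 6 = -30 + 4*f)
E(j) = 441 + j
E(1181)/((W(68, S(11, 9))*(-5))) = (441 + 1181)/(((-30 + 4*11)*(-5))) = 1622/(((-30 + 44)*(-5))) = 1622/((14*(-5))) = 1622/(-70) = 1622*(-1/70) = -811/35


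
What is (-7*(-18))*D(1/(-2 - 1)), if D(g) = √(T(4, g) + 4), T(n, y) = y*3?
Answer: 126*√3 ≈ 218.24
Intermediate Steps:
T(n, y) = 3*y
D(g) = √(4 + 3*g) (D(g) = √(3*g + 4) = √(4 + 3*g))
(-7*(-18))*D(1/(-2 - 1)) = (-7*(-18))*√(4 + 3/(-2 - 1)) = 126*√(4 + 3/(-3)) = 126*√(4 + 3*(-⅓)) = 126*√(4 - 1) = 126*√3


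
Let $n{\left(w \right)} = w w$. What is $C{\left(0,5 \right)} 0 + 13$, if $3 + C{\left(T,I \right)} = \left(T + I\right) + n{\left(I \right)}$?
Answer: $13$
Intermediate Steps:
$n{\left(w \right)} = w^{2}$
$C{\left(T,I \right)} = -3 + I + T + I^{2}$ ($C{\left(T,I \right)} = -3 + \left(\left(T + I\right) + I^{2}\right) = -3 + \left(\left(I + T\right) + I^{2}\right) = -3 + \left(I + T + I^{2}\right) = -3 + I + T + I^{2}$)
$C{\left(0,5 \right)} 0 + 13 = \left(-3 + 5 + 0 + 5^{2}\right) 0 + 13 = \left(-3 + 5 + 0 + 25\right) 0 + 13 = 27 \cdot 0 + 13 = 0 + 13 = 13$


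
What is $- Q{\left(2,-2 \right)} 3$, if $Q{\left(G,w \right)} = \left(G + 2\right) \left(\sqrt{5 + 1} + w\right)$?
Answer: $24 - 12 \sqrt{6} \approx -5.3939$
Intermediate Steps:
$Q{\left(G,w \right)} = \left(2 + G\right) \left(w + \sqrt{6}\right)$ ($Q{\left(G,w \right)} = \left(2 + G\right) \left(\sqrt{6} + w\right) = \left(2 + G\right) \left(w + \sqrt{6}\right)$)
$- Q{\left(2,-2 \right)} 3 = - (2 \left(-2\right) + 2 \sqrt{6} + 2 \left(-2\right) + 2 \sqrt{6}) 3 = - (-4 + 2 \sqrt{6} - 4 + 2 \sqrt{6}) 3 = - (-8 + 4 \sqrt{6}) 3 = \left(8 - 4 \sqrt{6}\right) 3 = 24 - 12 \sqrt{6}$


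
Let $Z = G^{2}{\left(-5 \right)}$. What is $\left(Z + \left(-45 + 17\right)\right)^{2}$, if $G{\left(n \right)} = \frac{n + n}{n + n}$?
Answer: $729$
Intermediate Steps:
$G{\left(n \right)} = 1$ ($G{\left(n \right)} = \frac{2 n}{2 n} = 2 n \frac{1}{2 n} = 1$)
$Z = 1$ ($Z = 1^{2} = 1$)
$\left(Z + \left(-45 + 17\right)\right)^{2} = \left(1 + \left(-45 + 17\right)\right)^{2} = \left(1 - 28\right)^{2} = \left(-27\right)^{2} = 729$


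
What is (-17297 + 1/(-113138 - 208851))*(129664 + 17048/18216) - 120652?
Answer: -1644450341029995662/733168953 ≈ -2.2429e+9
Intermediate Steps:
(-17297 + 1/(-113138 - 208851))*(129664 + 17048/18216) - 120652 = (-17297 + 1/(-321989))*(129664 + 17048*(1/18216)) - 120652 = (-17297 - 1/321989)*(129664 + 2131/2277) - 120652 = -5569443734/321989*295247059/2277 - 120652 = -1644361882729478306/733168953 - 120652 = -1644450341029995662/733168953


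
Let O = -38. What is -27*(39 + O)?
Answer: -27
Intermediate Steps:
-27*(39 + O) = -27*(39 - 38) = -27*1 = -27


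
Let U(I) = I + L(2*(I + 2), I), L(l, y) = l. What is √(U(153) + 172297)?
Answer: 2*√43190 ≈ 415.64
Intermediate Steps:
U(I) = 4 + 3*I (U(I) = I + 2*(I + 2) = I + 2*(2 + I) = I + (4 + 2*I) = 4 + 3*I)
√(U(153) + 172297) = √((4 + 3*153) + 172297) = √((4 + 459) + 172297) = √(463 + 172297) = √172760 = 2*√43190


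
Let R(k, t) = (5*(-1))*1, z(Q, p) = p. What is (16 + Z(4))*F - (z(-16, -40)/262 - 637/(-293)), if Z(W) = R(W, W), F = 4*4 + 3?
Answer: 7944460/38383 ≈ 206.98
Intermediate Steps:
F = 19 (F = 16 + 3 = 19)
R(k, t) = -5 (R(k, t) = -5*1 = -5)
Z(W) = -5
(16 + Z(4))*F - (z(-16, -40)/262 - 637/(-293)) = (16 - 5)*19 - (-40/262 - 637/(-293)) = 11*19 - (-40*1/262 - 637*(-1/293)) = 209 - (-20/131 + 637/293) = 209 - 1*77587/38383 = 209 - 77587/38383 = 7944460/38383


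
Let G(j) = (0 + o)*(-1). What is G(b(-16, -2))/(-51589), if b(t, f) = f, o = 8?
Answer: 8/51589 ≈ 0.00015507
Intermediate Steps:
G(j) = -8 (G(j) = (0 + 8)*(-1) = 8*(-1) = -8)
G(b(-16, -2))/(-51589) = -8/(-51589) = -8*(-1/51589) = 8/51589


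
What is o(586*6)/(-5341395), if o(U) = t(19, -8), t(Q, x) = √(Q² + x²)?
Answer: -√17/1068279 ≈ -3.8596e-6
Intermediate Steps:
o(U) = 5*√17 (o(U) = √(19² + (-8)²) = √(361 + 64) = √425 = 5*√17)
o(586*6)/(-5341395) = (5*√17)/(-5341395) = (5*√17)*(-1/5341395) = -√17/1068279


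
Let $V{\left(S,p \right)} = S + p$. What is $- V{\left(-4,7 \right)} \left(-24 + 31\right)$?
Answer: $-21$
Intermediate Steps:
$- V{\left(-4,7 \right)} \left(-24 + 31\right) = - \left(-4 + 7\right) \left(-24 + 31\right) = - 3 \cdot 7 = \left(-1\right) 21 = -21$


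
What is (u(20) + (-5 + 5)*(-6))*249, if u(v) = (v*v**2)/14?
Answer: 996000/7 ≈ 1.4229e+5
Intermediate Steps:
u(v) = v**3/14 (u(v) = v**3*(1/14) = v**3/14)
(u(20) + (-5 + 5)*(-6))*249 = ((1/14)*20**3 + (-5 + 5)*(-6))*249 = ((1/14)*8000 + 0*(-6))*249 = (4000/7 + 0)*249 = (4000/7)*249 = 996000/7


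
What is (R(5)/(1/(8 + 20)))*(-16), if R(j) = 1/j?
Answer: -448/5 ≈ -89.600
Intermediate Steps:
(R(5)/(1/(8 + 20)))*(-16) = (1/(1/(8 + 20)*5))*(-16) = ((1/5)/1/28)*(-16) = ((1/5)/(1/28))*(-16) = (28*(1/5))*(-16) = (28/5)*(-16) = -448/5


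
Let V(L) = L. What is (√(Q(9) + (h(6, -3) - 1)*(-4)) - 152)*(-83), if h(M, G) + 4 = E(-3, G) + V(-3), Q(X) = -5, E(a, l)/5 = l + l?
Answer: 12616 - 581*√3 ≈ 11610.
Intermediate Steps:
E(a, l) = 10*l (E(a, l) = 5*(l + l) = 5*(2*l) = 10*l)
h(M, G) = -7 + 10*G (h(M, G) = -4 + (10*G - 3) = -4 + (-3 + 10*G) = -7 + 10*G)
(√(Q(9) + (h(6, -3) - 1)*(-4)) - 152)*(-83) = (√(-5 + ((-7 + 10*(-3)) - 1)*(-4)) - 152)*(-83) = (√(-5 + ((-7 - 30) - 1)*(-4)) - 152)*(-83) = (√(-5 + (-37 - 1)*(-4)) - 152)*(-83) = (√(-5 - 38*(-4)) - 152)*(-83) = (√(-5 + 152) - 152)*(-83) = (√147 - 152)*(-83) = (7*√3 - 152)*(-83) = (-152 + 7*√3)*(-83) = 12616 - 581*√3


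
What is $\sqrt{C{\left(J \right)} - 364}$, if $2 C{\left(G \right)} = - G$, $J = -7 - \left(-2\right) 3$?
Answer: $\frac{i \sqrt{1454}}{2} \approx 19.066 i$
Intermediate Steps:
$J = -1$ ($J = -7 - -6 = -7 + 6 = -1$)
$C{\left(G \right)} = - \frac{G}{2}$ ($C{\left(G \right)} = \frac{\left(-1\right) G}{2} = - \frac{G}{2}$)
$\sqrt{C{\left(J \right)} - 364} = \sqrt{\left(- \frac{1}{2}\right) \left(-1\right) - 364} = \sqrt{\frac{1}{2} - 364} = \sqrt{- \frac{727}{2}} = \frac{i \sqrt{1454}}{2}$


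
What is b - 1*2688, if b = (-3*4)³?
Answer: -4416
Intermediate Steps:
b = -1728 (b = (-12)³ = -1728)
b - 1*2688 = -1728 - 1*2688 = -1728 - 2688 = -4416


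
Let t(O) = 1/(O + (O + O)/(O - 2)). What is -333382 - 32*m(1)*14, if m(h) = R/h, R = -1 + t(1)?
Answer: -332486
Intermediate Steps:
t(O) = 1/(O + 2*O/(-2 + O)) (t(O) = 1/(O + (2*O)/(-2 + O)) = 1/(O + 2*O/(-2 + O)))
R = -2 (R = -1 + (-2 + 1)/1² = -1 + 1*(-1) = -1 - 1 = -2)
m(h) = -2/h
-333382 - 32*m(1)*14 = -333382 - (-64)/1*14 = -333382 - (-64)*14 = -333382 - 32*(-2)*14 = -333382 + 64*14 = -333382 + 896 = -332486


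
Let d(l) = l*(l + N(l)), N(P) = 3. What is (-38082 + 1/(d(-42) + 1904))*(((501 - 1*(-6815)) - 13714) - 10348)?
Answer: 1129404187239/1771 ≈ 6.3772e+8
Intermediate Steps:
d(l) = l*(3 + l) (d(l) = l*(l + 3) = l*(3 + l))
(-38082 + 1/(d(-42) + 1904))*(((501 - 1*(-6815)) - 13714) - 10348) = (-38082 + 1/(-42*(3 - 42) + 1904))*(((501 - 1*(-6815)) - 13714) - 10348) = (-38082 + 1/(-42*(-39) + 1904))*(((501 + 6815) - 13714) - 10348) = (-38082 + 1/(1638 + 1904))*((7316 - 13714) - 10348) = (-38082 + 1/3542)*(-6398 - 10348) = (-38082 + 1/3542)*(-16746) = -134886443/3542*(-16746) = 1129404187239/1771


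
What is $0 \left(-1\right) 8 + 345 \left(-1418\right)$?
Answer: $-489210$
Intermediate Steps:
$0 \left(-1\right) 8 + 345 \left(-1418\right) = 0 \cdot 8 - 489210 = 0 - 489210 = -489210$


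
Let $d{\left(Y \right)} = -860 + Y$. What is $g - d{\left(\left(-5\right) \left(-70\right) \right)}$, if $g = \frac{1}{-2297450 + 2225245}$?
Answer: $\frac{36824549}{72205} \approx 510.0$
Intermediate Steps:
$g = - \frac{1}{72205}$ ($g = \frac{1}{-72205} = - \frac{1}{72205} \approx -1.3849 \cdot 10^{-5}$)
$g - d{\left(\left(-5\right) \left(-70\right) \right)} = - \frac{1}{72205} - \left(-860 - -350\right) = - \frac{1}{72205} - \left(-860 + 350\right) = - \frac{1}{72205} - -510 = - \frac{1}{72205} + 510 = \frac{36824549}{72205}$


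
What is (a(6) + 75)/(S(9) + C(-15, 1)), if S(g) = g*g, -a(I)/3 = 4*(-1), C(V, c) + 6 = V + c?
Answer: 87/61 ≈ 1.4262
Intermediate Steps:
C(V, c) = -6 + V + c (C(V, c) = -6 + (V + c) = -6 + V + c)
a(I) = 12 (a(I) = -12*(-1) = -3*(-4) = 12)
S(g) = g²
(a(6) + 75)/(S(9) + C(-15, 1)) = (12 + 75)/(9² + (-6 - 15 + 1)) = 87/(81 - 20) = 87/61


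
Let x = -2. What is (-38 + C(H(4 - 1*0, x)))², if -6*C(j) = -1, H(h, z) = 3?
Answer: 51529/36 ≈ 1431.4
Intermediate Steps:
C(j) = ⅙ (C(j) = -⅙*(-1) = ⅙)
(-38 + C(H(4 - 1*0, x)))² = (-38 + ⅙)² = (-227/6)² = 51529/36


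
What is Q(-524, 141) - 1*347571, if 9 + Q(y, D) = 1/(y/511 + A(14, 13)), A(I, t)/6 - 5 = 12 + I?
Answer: -32853956249/94522 ≈ -3.4758e+5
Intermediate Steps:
A(I, t) = 102 + 6*I (A(I, t) = 30 + 6*(12 + I) = 30 + (72 + 6*I) = 102 + 6*I)
Q(y, D) = -9 + 1/(186 + y/511) (Q(y, D) = -9 + 1/(y/511 + (102 + 6*14)) = -9 + 1/(y*(1/511) + (102 + 84)) = -9 + 1/(y/511 + 186) = -9 + 1/(186 + y/511))
Q(-524, 141) - 1*347571 = (-854903 - 9*(-524))/(95046 - 524) - 1*347571 = (-854903 + 4716)/94522 - 347571 = (1/94522)*(-850187) - 347571 = -850187/94522 - 347571 = -32853956249/94522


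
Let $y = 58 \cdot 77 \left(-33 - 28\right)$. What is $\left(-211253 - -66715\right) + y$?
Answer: $-416964$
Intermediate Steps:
$y = -272426$ ($y = 4466 \left(-61\right) = -272426$)
$\left(-211253 - -66715\right) + y = \left(-211253 - -66715\right) - 272426 = \left(-211253 + 66715\right) - 272426 = -144538 - 272426 = -416964$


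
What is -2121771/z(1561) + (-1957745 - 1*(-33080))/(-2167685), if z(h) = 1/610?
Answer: -561118402371537/433537 ≈ -1.2943e+9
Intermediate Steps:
z(h) = 1/610
-2121771/z(1561) + (-1957745 - 1*(-33080))/(-2167685) = -2121771/1/610 + (-1957745 - 1*(-33080))/(-2167685) = -2121771*610 + (-1957745 + 33080)*(-1/2167685) = -1294280310 - 1924665*(-1/2167685) = -1294280310 + 384933/433537 = -561118402371537/433537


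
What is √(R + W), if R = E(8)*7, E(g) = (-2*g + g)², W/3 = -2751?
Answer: I*√7805 ≈ 88.346*I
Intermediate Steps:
W = -8253 (W = 3*(-2751) = -8253)
E(g) = g² (E(g) = (-g)² = g²)
R = 448 (R = 8²*7 = 64*7 = 448)
√(R + W) = √(448 - 8253) = √(-7805) = I*√7805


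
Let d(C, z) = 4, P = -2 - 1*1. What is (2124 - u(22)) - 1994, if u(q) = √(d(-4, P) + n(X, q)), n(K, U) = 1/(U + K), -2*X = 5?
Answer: 130 - √6162/39 ≈ 127.99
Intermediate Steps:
X = -5/2 (X = -½*5 = -5/2 ≈ -2.5000)
n(K, U) = 1/(K + U)
P = -3 (P = -2 - 1 = -3)
u(q) = √(4 + 1/(-5/2 + q))
(2124 - u(22)) - 1994 = (2124 - √2*√((-9 + 4*22)/(-5 + 2*22))) - 1994 = (2124 - √2*√((-9 + 88)/(-5 + 44))) - 1994 = (2124 - √2*√(79/39)) - 1994 = (2124 - √2*√3081/39) - 1994 = (2124 - √6162/39) - 1994 = 130 - √6162/39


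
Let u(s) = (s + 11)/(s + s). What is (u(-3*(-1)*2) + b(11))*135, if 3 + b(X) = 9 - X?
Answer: -1935/4 ≈ -483.75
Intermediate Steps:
u(s) = (11 + s)/(2*s) (u(s) = (11 + s)/((2*s)) = (11 + s)*(1/(2*s)) = (11 + s)/(2*s))
b(X) = 6 - X (b(X) = -3 + (9 - X) = 6 - X)
(u(-3*(-1)*2) + b(11))*135 = ((11 - 3*(-1)*2)/(2*((-3*(-1)*2))) + (6 - 1*11))*135 = ((11 + 3*2)/(2*((3*2))) + (6 - 11))*135 = ((½)*(11 + 6)/6 - 5)*135 = ((½)*(⅙)*17 - 5)*135 = (17/12 - 5)*135 = -43/12*135 = -1935/4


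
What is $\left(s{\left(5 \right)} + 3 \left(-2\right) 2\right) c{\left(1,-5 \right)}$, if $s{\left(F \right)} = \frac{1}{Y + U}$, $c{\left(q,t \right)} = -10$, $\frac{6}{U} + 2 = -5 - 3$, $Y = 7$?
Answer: $\frac{1895}{16} \approx 118.44$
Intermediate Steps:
$U = - \frac{3}{5}$ ($U = \frac{6}{-2 - 8} = \frac{6}{-10} = 6 \left(- \frac{1}{10}\right) = - \frac{3}{5} \approx -0.6$)
$s{\left(F \right)} = \frac{5}{32}$ ($s{\left(F \right)} = \frac{1}{7 - \frac{3}{5}} = \frac{1}{\frac{32}{5}} = \frac{5}{32}$)
$\left(s{\left(5 \right)} + 3 \left(-2\right) 2\right) c{\left(1,-5 \right)} = \left(\frac{5}{32} + 3 \left(-2\right) 2\right) \left(-10\right) = \left(\frac{5}{32} - 12\right) \left(-10\right) = \left(- \frac{379}{32}\right) \left(-10\right) = \frac{1895}{16}$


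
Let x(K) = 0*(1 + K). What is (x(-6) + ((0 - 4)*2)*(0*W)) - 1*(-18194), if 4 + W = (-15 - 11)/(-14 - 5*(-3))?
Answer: 18194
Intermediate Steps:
W = -30 (W = -4 + (-15 - 11)/(-14 - 5*(-3)) = -4 - 26/(-14 + 15) = -4 - 26/1 = -4 - 26*1 = -4 - 26 = -30)
x(K) = 0
(x(-6) + ((0 - 4)*2)*(0*W)) - 1*(-18194) = (0 + ((0 - 4)*2)*(0*(-30))) - 1*(-18194) = (0 - 4*2*0) + 18194 = (0 - 8*0) + 18194 = (0 + 0) + 18194 = 0 + 18194 = 18194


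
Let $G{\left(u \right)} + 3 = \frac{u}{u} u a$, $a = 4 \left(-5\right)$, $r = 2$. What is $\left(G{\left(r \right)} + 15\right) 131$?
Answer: $-3668$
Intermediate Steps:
$a = -20$
$G{\left(u \right)} = -3 - 20 u$ ($G{\left(u \right)} = -3 + \frac{u}{u} u \left(-20\right) = -3 + 1 u \left(-20\right) = -3 + u \left(-20\right) = -3 - 20 u$)
$\left(G{\left(r \right)} + 15\right) 131 = \left(\left(-3 - 40\right) + 15\right) 131 = \left(-43 + 15\right) 131 = \left(-28\right) 131 = -3668$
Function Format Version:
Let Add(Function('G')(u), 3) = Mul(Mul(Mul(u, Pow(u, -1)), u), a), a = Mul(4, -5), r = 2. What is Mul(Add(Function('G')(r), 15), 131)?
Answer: -3668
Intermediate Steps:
a = -20
Function('G')(u) = Add(-3, Mul(-20, u)) (Function('G')(u) = Add(-3, Mul(Mul(Mul(u, Pow(u, -1)), u), -20)) = Add(-3, Mul(Mul(1, u), -20)) = Add(-3, Mul(u, -20)) = Add(-3, Mul(-20, u)))
Mul(Add(Function('G')(r), 15), 131) = Mul(Add(Add(-3, Mul(-20, 2)), 15), 131) = Mul(Add(Add(-3, -40), 15), 131) = Mul(Add(-43, 15), 131) = Mul(-28, 131) = -3668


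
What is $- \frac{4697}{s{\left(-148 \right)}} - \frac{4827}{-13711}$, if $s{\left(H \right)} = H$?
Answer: $\frac{65114963}{2029228} \approx 32.089$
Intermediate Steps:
$- \frac{4697}{s{\left(-148 \right)}} - \frac{4827}{-13711} = - \frac{4697}{-148} - \frac{4827}{-13711} = \left(-4697\right) \left(- \frac{1}{148}\right) - - \frac{4827}{13711} = \frac{4697}{148} + \frac{4827}{13711} = \frac{65114963}{2029228}$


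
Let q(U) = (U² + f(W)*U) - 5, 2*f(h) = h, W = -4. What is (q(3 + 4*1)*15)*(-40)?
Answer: -18000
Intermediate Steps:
f(h) = h/2
q(U) = -5 + U² - 2*U (q(U) = (U² + ((½)*(-4))*U) - 5 = (U² - 2*U) - 5 = -5 + U² - 2*U)
(q(3 + 4*1)*15)*(-40) = ((-5 + (3 + 4*1)² - 2*(3 + 4*1))*15)*(-40) = ((-5 + (3 + 4)² - 2*(3 + 4))*15)*(-40) = ((-5 + 7² - 2*7)*15)*(-40) = ((-5 + 49 - 14)*15)*(-40) = (30*15)*(-40) = 450*(-40) = -18000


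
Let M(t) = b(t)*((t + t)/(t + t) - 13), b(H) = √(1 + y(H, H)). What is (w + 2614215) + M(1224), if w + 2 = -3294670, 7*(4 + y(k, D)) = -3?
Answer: -680457 - 24*I*√42/7 ≈ -6.8046e+5 - 22.22*I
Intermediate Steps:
y(k, D) = -31/7 (y(k, D) = -4 + (⅐)*(-3) = -4 - 3/7 = -31/7)
w = -3294672 (w = -2 - 3294670 = -3294672)
b(H) = 2*I*√42/7 (b(H) = √(1 - 31/7) = √(-24/7) = 2*I*√42/7)
M(t) = -24*I*√42/7 (M(t) = (2*I*√42/7)*((t + t)/(t + t) - 13) = (2*I*√42/7)*((2*t)/((2*t)) - 13) = (2*I*√42/7)*((2*t)*(1/(2*t)) - 13) = (2*I*√42/7)*(1 - 13) = (2*I*√42/7)*(-12) = -24*I*√42/7)
(w + 2614215) + M(1224) = (-3294672 + 2614215) - 24*I*√42/7 = -680457 - 24*I*√42/7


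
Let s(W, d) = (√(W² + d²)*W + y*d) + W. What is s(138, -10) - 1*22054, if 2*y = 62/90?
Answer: -197275/9 + 276*√4786 ≈ -2825.5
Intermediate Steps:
y = 31/90 (y = (62/90)/2 = (62*(1/90))/2 = (½)*(31/45) = 31/90 ≈ 0.34444)
s(W, d) = W + 31*d/90 + W*√(W² + d²) (s(W, d) = (√(W² + d²)*W + 31*d/90) + W = (W*√(W² + d²) + 31*d/90) + W = (31*d/90 + W*√(W² + d²)) + W = W + 31*d/90 + W*√(W² + d²))
s(138, -10) - 1*22054 = (138 + (31/90)*(-10) + 138*√(138² + (-10)²)) - 1*22054 = (138 - 31/9 + 138*√(19044 + 100)) - 22054 = (138 - 31/9 + 138*√19144) - 22054 = (138 - 31/9 + 138*(2*√4786)) - 22054 = (138 - 31/9 + 276*√4786) - 22054 = (1211/9 + 276*√4786) - 22054 = -197275/9 + 276*√4786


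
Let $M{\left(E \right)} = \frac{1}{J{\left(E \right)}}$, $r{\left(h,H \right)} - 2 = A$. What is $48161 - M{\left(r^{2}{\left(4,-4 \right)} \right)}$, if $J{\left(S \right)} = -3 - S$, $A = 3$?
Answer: $\frac{1348509}{28} \approx 48161.0$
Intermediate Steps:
$r{\left(h,H \right)} = 5$ ($r{\left(h,H \right)} = 2 + 3 = 5$)
$M{\left(E \right)} = \frac{1}{-3 - E}$
$48161 - M{\left(r^{2}{\left(4,-4 \right)} \right)} = 48161 - - \frac{1}{3 + 5^{2}} = 48161 - - \frac{1}{3 + 25} = 48161 - - \frac{1}{28} = 48161 + \frac{1}{28} = \frac{1348509}{28}$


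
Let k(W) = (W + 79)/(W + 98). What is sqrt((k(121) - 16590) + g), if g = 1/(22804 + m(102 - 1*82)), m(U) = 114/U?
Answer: 2*I*sqrt(10348796864992381635)/49953243 ≈ 128.8*I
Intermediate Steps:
k(W) = (79 + W)/(98 + W)
g = 10/228097 (g = 1/(22804 + 114/(102 - 1*82)) = 1/(22804 + 114/(102 - 82)) = 1/(22804 + 114/20) = 1/(22804 + 114*(1/20)) = 1/(22804 + 57/10) = 1/(228097/10) = 10/228097 ≈ 4.3841e-5)
sqrt((k(121) - 16590) + g) = sqrt(((79 + 121)/(98 + 121) - 16590) + 10/228097) = sqrt((200/219 - 16590) + 10/228097) = sqrt(-3633010/219 + 10/228097) = sqrt(-828678679780/49953243) = 2*I*sqrt(10348796864992381635)/49953243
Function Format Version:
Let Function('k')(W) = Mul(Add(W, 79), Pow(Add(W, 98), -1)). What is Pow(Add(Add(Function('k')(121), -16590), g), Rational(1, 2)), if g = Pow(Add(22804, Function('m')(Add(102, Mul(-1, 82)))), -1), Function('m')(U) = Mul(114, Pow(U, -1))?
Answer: Mul(Rational(2, 49953243), I, Pow(10348796864992381635, Rational(1, 2))) ≈ Mul(128.80, I)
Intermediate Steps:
Function('k')(W) = Mul(Pow(Add(98, W), -1), Add(79, W)) (Function('k')(W) = Mul(Add(79, W), Pow(Add(98, W), -1)) = Mul(Pow(Add(98, W), -1), Add(79, W)))
g = Rational(10, 228097) (g = Pow(Add(22804, Mul(114, Pow(Add(102, Mul(-1, 82)), -1))), -1) = Pow(Add(22804, Mul(114, Pow(Add(102, -82), -1))), -1) = Pow(Add(22804, Mul(114, Pow(20, -1))), -1) = Pow(Add(22804, Mul(114, Rational(1, 20))), -1) = Pow(Add(22804, Rational(57, 10)), -1) = Pow(Rational(228097, 10), -1) = Rational(10, 228097) ≈ 4.3841e-5)
Pow(Add(Add(Function('k')(121), -16590), g), Rational(1, 2)) = Pow(Add(Add(Mul(Pow(Add(98, 121), -1), Add(79, 121)), -16590), Rational(10, 228097)), Rational(1, 2)) = Pow(Add(Add(Mul(Pow(219, -1), 200), -16590), Rational(10, 228097)), Rational(1, 2)) = Pow(Add(Add(Mul(Rational(1, 219), 200), -16590), Rational(10, 228097)), Rational(1, 2)) = Pow(Add(Add(Rational(200, 219), -16590), Rational(10, 228097)), Rational(1, 2)) = Pow(Add(Rational(-3633010, 219), Rational(10, 228097)), Rational(1, 2)) = Pow(Rational(-828678679780, 49953243), Rational(1, 2)) = Mul(Rational(2, 49953243), I, Pow(10348796864992381635, Rational(1, 2)))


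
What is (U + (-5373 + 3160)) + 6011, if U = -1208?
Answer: 2590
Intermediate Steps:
(U + (-5373 + 3160)) + 6011 = (-1208 + (-5373 + 3160)) + 6011 = (-1208 - 2213) + 6011 = -3421 + 6011 = 2590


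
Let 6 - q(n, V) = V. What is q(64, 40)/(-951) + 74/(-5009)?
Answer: 99932/4763559 ≈ 0.020978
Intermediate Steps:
q(n, V) = 6 - V
q(64, 40)/(-951) + 74/(-5009) = (6 - 1*40)/(-951) + 74/(-5009) = (6 - 40)*(-1/951) + 74*(-1/5009) = -34*(-1/951) - 74/5009 = 34/951 - 74/5009 = 99932/4763559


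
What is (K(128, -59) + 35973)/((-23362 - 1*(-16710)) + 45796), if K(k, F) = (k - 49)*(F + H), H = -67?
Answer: 1239/1864 ≈ 0.66470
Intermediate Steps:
K(k, F) = (-67 + F)*(-49 + k) (K(k, F) = (k - 49)*(F - 67) = (-49 + k)*(-67 + F) = (-67 + F)*(-49 + k))
(K(128, -59) + 35973)/((-23362 - 1*(-16710)) + 45796) = ((3283 - 67*128 - 49*(-59) - 59*128) + 35973)/((-23362 - 1*(-16710)) + 45796) = ((3283 - 8576 + 2891 - 7552) + 35973)/((-23362 + 16710) + 45796) = (-9954 + 35973)/(-6652 + 45796) = 26019/39144 = 26019*(1/39144) = 1239/1864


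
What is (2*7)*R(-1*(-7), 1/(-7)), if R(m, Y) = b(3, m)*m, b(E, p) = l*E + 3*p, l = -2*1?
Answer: 1470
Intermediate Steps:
l = -2
b(E, p) = -2*E + 3*p
R(m, Y) = m*(-6 + 3*m) (R(m, Y) = (-2*3 + 3*m)*m = (-6 + 3*m)*m = m*(-6 + 3*m))
(2*7)*R(-1*(-7), 1/(-7)) = (2*7)*(3*(-1*(-7))*(-2 - 1*(-7))) = 14*(3*7*(-2 + 7)) = 14*(3*7*5) = 14*105 = 1470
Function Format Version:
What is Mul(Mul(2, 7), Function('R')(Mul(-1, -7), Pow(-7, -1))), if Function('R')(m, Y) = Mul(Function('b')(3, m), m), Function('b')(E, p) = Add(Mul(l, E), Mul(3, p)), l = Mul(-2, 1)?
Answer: 1470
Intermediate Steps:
l = -2
Function('b')(E, p) = Add(Mul(-2, E), Mul(3, p))
Function('R')(m, Y) = Mul(m, Add(-6, Mul(3, m))) (Function('R')(m, Y) = Mul(Add(Mul(-2, 3), Mul(3, m)), m) = Mul(Add(-6, Mul(3, m)), m) = Mul(m, Add(-6, Mul(3, m))))
Mul(Mul(2, 7), Function('R')(Mul(-1, -7), Pow(-7, -1))) = Mul(Mul(2, 7), Mul(3, Mul(-1, -7), Add(-2, Mul(-1, -7)))) = Mul(14, Mul(3, 7, Add(-2, 7))) = Mul(14, Mul(3, 7, 5)) = Mul(14, 105) = 1470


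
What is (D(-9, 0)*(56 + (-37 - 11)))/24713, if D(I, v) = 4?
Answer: 32/24713 ≈ 0.0012949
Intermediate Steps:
(D(-9, 0)*(56 + (-37 - 11)))/24713 = (4*(56 + (-37 - 11)))/24713 = (4*(56 - 48))*(1/24713) = (4*8)*(1/24713) = 32*(1/24713) = 32/24713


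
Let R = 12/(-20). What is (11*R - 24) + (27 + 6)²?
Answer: 5292/5 ≈ 1058.4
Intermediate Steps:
R = -⅗ (R = 12*(-1/20) = -⅗ ≈ -0.60000)
(11*R - 24) + (27 + 6)² = (11*(-⅗) - 24) + (27 + 6)² = (-33/5 - 24) + 33² = -153/5 + 1089 = 5292/5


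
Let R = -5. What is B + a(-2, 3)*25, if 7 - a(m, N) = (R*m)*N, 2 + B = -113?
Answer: -690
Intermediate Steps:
B = -115 (B = -2 - 113 = -115)
a(m, N) = 7 + 5*N*m (a(m, N) = 7 - (-5*m)*N = 7 - (-5)*N*m = 7 + 5*N*m)
B + a(-2, 3)*25 = -115 + (7 + 5*3*(-2))*25 = -115 + (7 - 30)*25 = -115 - 23*25 = -115 - 575 = -690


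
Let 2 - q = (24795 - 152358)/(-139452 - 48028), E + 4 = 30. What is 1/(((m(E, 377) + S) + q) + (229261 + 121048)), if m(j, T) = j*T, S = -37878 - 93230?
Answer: 187480/42933729837 ≈ 4.3667e-6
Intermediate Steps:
E = 26 (E = -4 + 30 = 26)
S = -131108
m(j, T) = T*j
q = 247397/187480 (q = 2 - (24795 - 152358)/(-139452 - 48028) = 2 - (-127563)/(-187480) = 2 - (-127563)*(-1)/187480 = 2 - 1*127563/187480 = 2 - 127563/187480 = 247397/187480 ≈ 1.3196)
1/(((m(E, 377) + S) + q) + (229261 + 121048)) = 1/(((377*26 - 131108) + 247397/187480) + (229261 + 121048)) = 1/(((9802 - 131108) + 247397/187480) + 350309) = 1/((-121306 + 247397/187480) + 350309) = 1/(-22742201483/187480 + 350309) = 1/(42933729837/187480) = 187480/42933729837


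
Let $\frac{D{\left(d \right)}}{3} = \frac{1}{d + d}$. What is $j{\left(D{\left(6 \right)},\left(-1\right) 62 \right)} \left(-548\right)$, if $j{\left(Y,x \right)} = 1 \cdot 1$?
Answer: $-548$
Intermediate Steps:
$D{\left(d \right)} = \frac{3}{2 d}$ ($D{\left(d \right)} = \frac{3}{d + d} = \frac{3}{2 d}$)
$j{\left(Y,x \right)} = 1$
$j{\left(D{\left(6 \right)},\left(-1\right) 62 \right)} \left(-548\right) = 1 \left(-548\right) = -548$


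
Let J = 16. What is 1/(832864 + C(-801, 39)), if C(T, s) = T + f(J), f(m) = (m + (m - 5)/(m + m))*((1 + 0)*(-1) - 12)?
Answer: 32/26619217 ≈ 1.2021e-6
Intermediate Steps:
f(m) = -13*m - 13*(-5 + m)/(2*m) (f(m) = (m + (-5 + m)/((2*m)))*(1*(-1) - 12) = (m + (-5 + m)*(1/(2*m)))*(-1 - 12) = (m + (-5 + m)/(2*m))*(-13) = -13*m - 13*(-5 + m)/(2*m))
C(T, s) = -6799/32 + T (C(T, s) = T + (-13/2 - 13*16 + (65/2)/16) = T + (-13/2 - 208 + (65/2)*(1/16)) = T + (-13/2 - 208 + 65/32) = T - 6799/32 = -6799/32 + T)
1/(832864 + C(-801, 39)) = 1/(832864 + (-6799/32 - 801)) = 1/(832864 - 32431/32) = 1/(26619217/32) = 32/26619217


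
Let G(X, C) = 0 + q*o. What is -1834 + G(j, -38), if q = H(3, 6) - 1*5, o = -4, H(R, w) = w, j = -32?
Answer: -1838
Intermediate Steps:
q = 1 (q = 6 - 1*5 = 6 - 5 = 1)
G(X, C) = -4 (G(X, C) = 0 + 1*(-4) = 0 - 4 = -4)
-1834 + G(j, -38) = -1834 - 4 = -1838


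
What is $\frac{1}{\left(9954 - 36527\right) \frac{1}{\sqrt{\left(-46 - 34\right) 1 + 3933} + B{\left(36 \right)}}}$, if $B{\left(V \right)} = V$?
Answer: $- \frac{36}{26573} - \frac{\sqrt{3853}}{26573} \approx -0.0036907$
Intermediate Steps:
$\frac{1}{\left(9954 - 36527\right) \frac{1}{\sqrt{\left(-46 - 34\right) 1 + 3933} + B{\left(36 \right)}}} = \frac{1}{\left(9954 - 36527\right) \frac{1}{\sqrt{\left(-46 - 34\right) 1 + 3933} + 36}} = \frac{1}{\left(-26573\right) \frac{1}{\sqrt{\left(-80\right) 1 + 3933} + 36}} = \frac{1}{\left(-26573\right) \frac{1}{\sqrt{-80 + 3933} + 36}} = \frac{1}{\left(-26573\right) \frac{1}{\sqrt{3853} + 36}} = \frac{1}{\left(-26573\right) \frac{1}{36 + \sqrt{3853}}} = - \frac{36}{26573} - \frac{\sqrt{3853}}{26573}$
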